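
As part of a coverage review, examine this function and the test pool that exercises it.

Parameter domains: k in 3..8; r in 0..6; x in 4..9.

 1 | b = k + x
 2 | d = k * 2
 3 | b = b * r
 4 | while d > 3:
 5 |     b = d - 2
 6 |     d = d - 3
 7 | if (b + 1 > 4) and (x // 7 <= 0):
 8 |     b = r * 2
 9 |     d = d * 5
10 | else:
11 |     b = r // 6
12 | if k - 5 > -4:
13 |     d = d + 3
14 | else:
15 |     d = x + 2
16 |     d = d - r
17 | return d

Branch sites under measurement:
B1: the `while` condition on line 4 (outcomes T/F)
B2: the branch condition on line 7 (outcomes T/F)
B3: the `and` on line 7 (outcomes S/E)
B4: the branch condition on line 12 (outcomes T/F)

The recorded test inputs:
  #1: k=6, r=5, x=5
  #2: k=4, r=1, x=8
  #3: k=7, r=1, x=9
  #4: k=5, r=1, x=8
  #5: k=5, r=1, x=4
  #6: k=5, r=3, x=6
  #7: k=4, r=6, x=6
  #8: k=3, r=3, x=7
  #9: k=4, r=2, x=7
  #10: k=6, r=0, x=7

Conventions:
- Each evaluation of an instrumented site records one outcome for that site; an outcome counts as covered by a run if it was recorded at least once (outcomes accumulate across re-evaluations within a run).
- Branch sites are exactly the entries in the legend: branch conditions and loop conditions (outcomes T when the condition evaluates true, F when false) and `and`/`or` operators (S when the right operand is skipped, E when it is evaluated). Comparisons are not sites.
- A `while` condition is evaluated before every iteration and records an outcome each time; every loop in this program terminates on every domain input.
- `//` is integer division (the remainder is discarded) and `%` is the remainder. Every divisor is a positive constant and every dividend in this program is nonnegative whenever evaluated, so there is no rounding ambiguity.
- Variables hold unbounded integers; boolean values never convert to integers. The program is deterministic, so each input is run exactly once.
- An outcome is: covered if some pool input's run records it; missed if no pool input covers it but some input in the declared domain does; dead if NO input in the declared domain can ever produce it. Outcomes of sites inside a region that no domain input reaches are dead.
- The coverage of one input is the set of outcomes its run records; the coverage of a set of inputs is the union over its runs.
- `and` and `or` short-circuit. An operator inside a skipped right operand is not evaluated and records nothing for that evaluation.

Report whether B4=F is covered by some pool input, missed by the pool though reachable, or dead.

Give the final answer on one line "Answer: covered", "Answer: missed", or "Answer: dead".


no pool input records B4=F
checking all 252 inputs in the declared domain: B4=F is never recorded -> dead
Answer: dead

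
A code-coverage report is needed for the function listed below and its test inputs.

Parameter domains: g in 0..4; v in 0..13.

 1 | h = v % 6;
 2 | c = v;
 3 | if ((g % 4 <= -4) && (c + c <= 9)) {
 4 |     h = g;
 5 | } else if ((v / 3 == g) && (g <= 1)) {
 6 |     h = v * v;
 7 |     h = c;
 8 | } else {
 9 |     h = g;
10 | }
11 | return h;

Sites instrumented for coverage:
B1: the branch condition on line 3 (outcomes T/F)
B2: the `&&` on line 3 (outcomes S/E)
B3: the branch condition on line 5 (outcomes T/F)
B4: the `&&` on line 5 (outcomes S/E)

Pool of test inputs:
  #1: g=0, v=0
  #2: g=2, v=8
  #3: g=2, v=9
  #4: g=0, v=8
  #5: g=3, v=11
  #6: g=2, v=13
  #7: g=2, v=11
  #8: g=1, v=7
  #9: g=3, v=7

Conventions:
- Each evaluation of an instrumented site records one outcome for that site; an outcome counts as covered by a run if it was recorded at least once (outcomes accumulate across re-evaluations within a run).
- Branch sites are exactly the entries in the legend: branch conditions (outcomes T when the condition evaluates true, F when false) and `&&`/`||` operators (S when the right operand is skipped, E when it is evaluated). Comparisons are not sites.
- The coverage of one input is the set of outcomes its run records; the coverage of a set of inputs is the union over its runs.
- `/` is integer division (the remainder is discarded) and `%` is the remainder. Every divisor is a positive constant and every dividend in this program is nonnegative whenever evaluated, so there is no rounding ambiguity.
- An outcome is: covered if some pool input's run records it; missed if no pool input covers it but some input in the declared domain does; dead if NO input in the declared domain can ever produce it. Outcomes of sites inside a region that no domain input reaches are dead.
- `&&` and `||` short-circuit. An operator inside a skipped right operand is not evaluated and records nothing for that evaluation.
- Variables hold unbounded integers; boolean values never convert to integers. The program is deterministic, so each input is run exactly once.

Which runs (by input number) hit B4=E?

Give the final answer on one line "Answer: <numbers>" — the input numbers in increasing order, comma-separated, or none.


input #1 (g=0, v=0): records B4=E
input #2 (g=2, v=8): records B4=E
input #3 (g=2, v=9): does not record B4=E
input #4 (g=0, v=8): does not record B4=E
input #5 (g=3, v=11): records B4=E
input #6 (g=2, v=13): does not record B4=E
input #7 (g=2, v=11): does not record B4=E
input #8 (g=1, v=7): does not record B4=E
input #9 (g=3, v=7): does not record B4=E
Answer: 1, 2, 5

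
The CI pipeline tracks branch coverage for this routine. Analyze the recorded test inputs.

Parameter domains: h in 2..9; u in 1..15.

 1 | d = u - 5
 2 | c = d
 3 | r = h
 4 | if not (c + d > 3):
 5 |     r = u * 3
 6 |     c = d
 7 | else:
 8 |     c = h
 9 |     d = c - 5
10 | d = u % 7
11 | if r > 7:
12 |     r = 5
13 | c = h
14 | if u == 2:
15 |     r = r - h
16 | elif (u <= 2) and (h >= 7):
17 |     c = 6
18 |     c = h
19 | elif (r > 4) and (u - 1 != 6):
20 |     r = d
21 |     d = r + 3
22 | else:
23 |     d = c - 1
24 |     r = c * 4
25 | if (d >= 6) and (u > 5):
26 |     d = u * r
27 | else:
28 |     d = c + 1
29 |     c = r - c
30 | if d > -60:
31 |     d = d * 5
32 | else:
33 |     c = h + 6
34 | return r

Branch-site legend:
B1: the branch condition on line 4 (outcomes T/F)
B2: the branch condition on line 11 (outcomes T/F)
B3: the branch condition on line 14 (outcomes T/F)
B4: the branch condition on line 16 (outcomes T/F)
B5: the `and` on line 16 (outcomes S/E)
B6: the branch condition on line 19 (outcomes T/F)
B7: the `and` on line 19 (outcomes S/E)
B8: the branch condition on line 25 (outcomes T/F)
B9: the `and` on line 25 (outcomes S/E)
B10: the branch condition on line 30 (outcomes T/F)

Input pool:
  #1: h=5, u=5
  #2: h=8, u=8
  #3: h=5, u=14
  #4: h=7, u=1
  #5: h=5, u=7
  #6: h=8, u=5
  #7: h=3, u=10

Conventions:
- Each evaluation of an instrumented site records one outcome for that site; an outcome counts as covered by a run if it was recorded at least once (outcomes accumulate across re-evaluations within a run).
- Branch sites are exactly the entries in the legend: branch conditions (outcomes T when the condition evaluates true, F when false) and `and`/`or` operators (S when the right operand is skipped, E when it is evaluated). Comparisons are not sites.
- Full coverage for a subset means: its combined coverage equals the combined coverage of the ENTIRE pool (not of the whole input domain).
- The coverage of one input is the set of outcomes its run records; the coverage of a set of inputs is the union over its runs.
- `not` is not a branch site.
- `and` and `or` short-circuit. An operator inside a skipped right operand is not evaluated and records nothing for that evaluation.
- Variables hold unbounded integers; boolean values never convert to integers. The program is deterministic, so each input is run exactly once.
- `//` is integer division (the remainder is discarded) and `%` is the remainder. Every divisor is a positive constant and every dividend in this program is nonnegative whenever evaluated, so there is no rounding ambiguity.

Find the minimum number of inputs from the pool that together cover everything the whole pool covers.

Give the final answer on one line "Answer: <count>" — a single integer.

test 1 (h=5, u=5) fires B1->T, B2->T, B3->F, B5->S, B4->F, B7->E, B6->T, B9->E, B8->F, B10->T; hits B1=T, B2=T, B3=F, B4=F, B5=S, B6=T, B7=E, B8=F, B9=E, B10=T
test 2 (h=8, u=8) fires B1->F, B2->T, B3->F, B5->S, B4->F, B7->E, B6->T, B9->S, B8->F, B10->T; hits B1=F, B2=T, B3=F, B4=F, B5=S, B6=T, B7=E, B8=F, B9=S, B10=T
test 3 (h=5, u=14) fires B1->F, B2->F, B3->F, B5->S, B4->F, B7->E, B6->T, B9->S, B8->F, B10->T; hits B1=F, B2=F, B3=F, B4=F, B5=S, B6=T, B7=E, B8=F, B9=S, B10=T
test 4 (h=7, u=1) fires B1->T, B2->F, B3->F, B5->E, B4->T, B9->S, B8->F, B10->T; hits B1=T, B2=F, B3=F, B4=T, B5=E, B8=F, B9=S, B10=T
test 5 (h=5, u=7) fires B1->F, B2->F, B3->F, B5->S, B4->F, B7->E, B6->F, B9->S, B8->F, B10->T; hits B1=F, B2=F, B3=F, B4=F, B5=S, B6=F, B7=E, B8=F, B9=S, B10=T
test 6 (h=8, u=5) fires B1->T, B2->T, B3->F, B5->S, B4->F, B7->E, B6->T, B9->E, B8->F, B10->T; hits B1=T, B2=T, B3=F, B4=F, B5=S, B6=T, B7=E, B8=F, B9=E, B10=T
test 7 (h=3, u=10) fires B1->F, B2->F, B3->F, B5->S, B4->F, B7->S, B6->F, B9->S, B8->F, B10->T; hits B1=F, B2=F, B3=F, B4=F, B5=S, B6=F, B7=S, B8=F, B9=S, B10=T
union over all inputs: B1=T, B1=F, B2=T, B2=F, B3=F, B4=T, B4=F, B5=S, B5=E, B6=T, B6=F, B7=S, B7=E, B8=F, B9=S, B9=E, B10=T (17 outcomes)
checked all size-1 subsets: none covers 17 outcomes (max 10/17)
checked all size-2 subsets: none covers 17 outcomes (max 15/17)
inputs {1, 4, 7} (size 3) cover everything; no size-3 subset with a lexicographically smaller index list covers all 17

Answer: 3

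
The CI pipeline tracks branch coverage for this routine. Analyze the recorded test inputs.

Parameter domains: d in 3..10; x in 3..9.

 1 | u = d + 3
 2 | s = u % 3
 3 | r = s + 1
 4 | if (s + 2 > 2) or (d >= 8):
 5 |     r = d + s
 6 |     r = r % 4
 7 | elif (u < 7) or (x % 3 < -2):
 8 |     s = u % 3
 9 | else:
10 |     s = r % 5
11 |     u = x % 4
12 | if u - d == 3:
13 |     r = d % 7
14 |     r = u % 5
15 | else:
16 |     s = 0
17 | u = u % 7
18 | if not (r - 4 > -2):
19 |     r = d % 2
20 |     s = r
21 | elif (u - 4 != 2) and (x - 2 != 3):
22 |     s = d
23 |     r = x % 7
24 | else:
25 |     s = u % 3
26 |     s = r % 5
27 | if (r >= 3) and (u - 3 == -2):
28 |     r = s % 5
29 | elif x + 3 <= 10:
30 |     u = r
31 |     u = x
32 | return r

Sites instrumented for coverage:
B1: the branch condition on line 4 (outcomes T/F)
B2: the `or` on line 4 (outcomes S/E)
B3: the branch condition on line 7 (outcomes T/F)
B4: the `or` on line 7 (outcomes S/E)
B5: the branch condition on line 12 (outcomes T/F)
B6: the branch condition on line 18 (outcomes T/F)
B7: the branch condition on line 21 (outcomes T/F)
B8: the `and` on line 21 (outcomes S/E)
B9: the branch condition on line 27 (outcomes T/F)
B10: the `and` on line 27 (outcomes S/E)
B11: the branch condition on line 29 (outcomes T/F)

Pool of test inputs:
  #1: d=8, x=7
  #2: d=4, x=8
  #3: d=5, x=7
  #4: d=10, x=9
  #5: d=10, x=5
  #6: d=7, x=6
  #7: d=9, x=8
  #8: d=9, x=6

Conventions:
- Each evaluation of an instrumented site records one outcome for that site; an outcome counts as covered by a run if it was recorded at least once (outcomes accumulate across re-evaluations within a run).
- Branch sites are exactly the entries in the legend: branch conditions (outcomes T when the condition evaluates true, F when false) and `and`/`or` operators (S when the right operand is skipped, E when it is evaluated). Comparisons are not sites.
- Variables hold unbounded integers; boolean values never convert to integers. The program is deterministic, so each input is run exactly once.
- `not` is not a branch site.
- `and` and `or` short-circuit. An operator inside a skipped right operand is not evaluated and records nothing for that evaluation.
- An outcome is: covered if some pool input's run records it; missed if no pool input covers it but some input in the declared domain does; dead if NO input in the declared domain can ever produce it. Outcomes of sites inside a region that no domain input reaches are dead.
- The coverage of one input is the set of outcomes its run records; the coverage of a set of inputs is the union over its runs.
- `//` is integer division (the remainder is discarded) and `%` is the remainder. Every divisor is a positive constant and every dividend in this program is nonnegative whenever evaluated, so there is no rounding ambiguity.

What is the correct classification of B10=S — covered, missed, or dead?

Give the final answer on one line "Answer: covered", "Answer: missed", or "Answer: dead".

B10=S is recorded by pool input(s) 1, 2, 3, 6, 7, 8 -> covered

Answer: covered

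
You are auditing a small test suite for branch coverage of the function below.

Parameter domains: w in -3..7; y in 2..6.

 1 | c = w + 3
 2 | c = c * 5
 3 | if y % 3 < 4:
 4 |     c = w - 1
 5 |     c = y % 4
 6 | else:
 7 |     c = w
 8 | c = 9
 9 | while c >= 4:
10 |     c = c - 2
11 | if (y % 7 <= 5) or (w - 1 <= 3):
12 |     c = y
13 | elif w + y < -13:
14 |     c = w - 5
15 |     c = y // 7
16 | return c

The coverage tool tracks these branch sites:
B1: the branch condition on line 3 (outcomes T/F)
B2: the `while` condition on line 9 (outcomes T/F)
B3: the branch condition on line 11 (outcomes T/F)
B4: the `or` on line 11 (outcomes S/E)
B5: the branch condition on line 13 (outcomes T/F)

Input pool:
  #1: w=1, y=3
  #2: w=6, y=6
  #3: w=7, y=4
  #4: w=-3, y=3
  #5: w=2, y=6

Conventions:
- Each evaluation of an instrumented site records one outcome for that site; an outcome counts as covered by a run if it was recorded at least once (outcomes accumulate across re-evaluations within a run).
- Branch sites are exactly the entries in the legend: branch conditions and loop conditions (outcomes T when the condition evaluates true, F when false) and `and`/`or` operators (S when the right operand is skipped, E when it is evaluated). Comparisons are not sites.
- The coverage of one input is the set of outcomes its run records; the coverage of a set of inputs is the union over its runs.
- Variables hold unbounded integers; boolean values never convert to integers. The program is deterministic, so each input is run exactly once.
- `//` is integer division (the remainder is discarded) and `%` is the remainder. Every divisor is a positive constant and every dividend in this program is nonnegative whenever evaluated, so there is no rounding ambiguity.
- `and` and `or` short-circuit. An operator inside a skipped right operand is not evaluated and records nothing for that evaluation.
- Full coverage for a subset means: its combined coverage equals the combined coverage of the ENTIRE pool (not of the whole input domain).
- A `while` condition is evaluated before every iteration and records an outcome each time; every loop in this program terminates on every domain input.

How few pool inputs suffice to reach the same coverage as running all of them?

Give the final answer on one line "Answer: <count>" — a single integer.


input #1, w=1, y=3: events B1->T, B2->T, B2->T, B2->T, B2->F, B4->S, B3->T; outcomes B1=T, B2=T, B2=F, B3=T, B4=S
input #2, w=6, y=6: events B1->T, B2->T, B2->T, B2->T, B2->F, B4->E, B3->F, B5->F; outcomes B1=T, B2=T, B2=F, B3=F, B4=E, B5=F
input #3, w=7, y=4: events B1->T, B2->T, B2->T, B2->T, B2->F, B4->S, B3->T; outcomes B1=T, B2=T, B2=F, B3=T, B4=S
input #4, w=-3, y=3: events B1->T, B2->T, B2->T, B2->T, B2->F, B4->S, B3->T; outcomes B1=T, B2=T, B2=F, B3=T, B4=S
input #5, w=2, y=6: events B1->T, B2->T, B2->T, B2->T, B2->F, B4->E, B3->T; outcomes B1=T, B2=T, B2=F, B3=T, B4=E
together the pool reaches 8 outcomes: B1=T, B2=T, B2=F, B3=T, B3=F, B4=S, B4=E, B5=F
every size-1 subset falls short of the 8 outcomes (best: 6/8)
the canonical winner is {1, 2}: size 2, full 8-outcome coverage, earliest index list among size-2 covers
Answer: 2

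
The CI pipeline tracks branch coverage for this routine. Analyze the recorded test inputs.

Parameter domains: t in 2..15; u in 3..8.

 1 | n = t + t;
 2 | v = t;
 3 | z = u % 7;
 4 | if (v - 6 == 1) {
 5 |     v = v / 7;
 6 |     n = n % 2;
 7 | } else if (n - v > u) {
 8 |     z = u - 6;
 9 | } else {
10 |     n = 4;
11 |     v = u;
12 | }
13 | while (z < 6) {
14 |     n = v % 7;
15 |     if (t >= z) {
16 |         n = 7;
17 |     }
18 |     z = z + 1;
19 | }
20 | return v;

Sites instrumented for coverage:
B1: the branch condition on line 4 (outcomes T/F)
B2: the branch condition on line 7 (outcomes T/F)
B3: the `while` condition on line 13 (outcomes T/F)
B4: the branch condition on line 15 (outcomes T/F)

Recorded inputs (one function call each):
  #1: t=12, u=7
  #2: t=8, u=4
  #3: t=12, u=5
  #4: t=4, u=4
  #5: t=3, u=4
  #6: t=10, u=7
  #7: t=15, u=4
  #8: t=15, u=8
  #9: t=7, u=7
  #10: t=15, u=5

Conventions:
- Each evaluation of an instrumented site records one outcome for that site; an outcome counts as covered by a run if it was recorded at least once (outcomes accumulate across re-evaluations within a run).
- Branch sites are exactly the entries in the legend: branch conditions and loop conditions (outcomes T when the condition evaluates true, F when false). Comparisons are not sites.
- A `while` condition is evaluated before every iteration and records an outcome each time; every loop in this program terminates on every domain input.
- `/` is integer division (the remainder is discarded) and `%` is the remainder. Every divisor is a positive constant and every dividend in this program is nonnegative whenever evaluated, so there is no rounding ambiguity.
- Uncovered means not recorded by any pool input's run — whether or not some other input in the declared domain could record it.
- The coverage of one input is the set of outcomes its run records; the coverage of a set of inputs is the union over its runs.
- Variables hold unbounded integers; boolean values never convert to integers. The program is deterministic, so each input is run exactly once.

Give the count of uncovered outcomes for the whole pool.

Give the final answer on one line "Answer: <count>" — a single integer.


input #1 (t=12, u=7): events B1->F, B2->T, B3->T, B4->T, B3->T, B4->T, B3->T, B4->T, B3->T, B4->T, B3->T, B4->T, B3->F; covers B1=F, B2=T, B3=T, B3=F, B4=T
input #2 (t=8, u=4): events B1->F, B2->T, B3->T, B4->T, B3->T, B4->T, B3->T, B4->T, B3->T, B4->T, B3->T, B4->T, B3->T, B4->T, ...; covers B1=F, B2=T, B3=T, B3=F, B4=T
input #3 (t=12, u=5): events B1->F, B2->T, B3->T, B4->T, B3->T, B4->T, B3->T, B4->T, B3->T, B4->T, B3->T, B4->T, B3->T, B4->T, ...; covers B1=F, B2=T, B3=T, B3=F, B4=T
input #4 (t=4, u=4): events B1->F, B2->F, B3->T, B4->T, B3->T, B4->F, B3->F; covers B1=F, B2=F, B3=T, B3=F, B4=T, B4=F
input #5 (t=3, u=4): events B1->F, B2->F, B3->T, B4->F, B3->T, B4->F, B3->F; covers B1=F, B2=F, B3=T, B3=F, B4=F
input #6 (t=10, u=7): events B1->F, B2->T, B3->T, B4->T, B3->T, B4->T, B3->T, B4->T, B3->T, B4->T, B3->T, B4->T, B3->F; covers B1=F, B2=T, B3=T, B3=F, B4=T
input #7 (t=15, u=4): events B1->F, B2->T, B3->T, B4->T, B3->T, B4->T, B3->T, B4->T, B3->T, B4->T, B3->T, B4->T, B3->T, B4->T, ...; covers B1=F, B2=T, B3=T, B3=F, B4=T
input #8 (t=15, u=8): events B1->F, B2->T, B3->T, B4->T, B3->T, B4->T, B3->T, B4->T, B3->T, B4->T, B3->F; covers B1=F, B2=T, B3=T, B3=F, B4=T
input #9 (t=7, u=7): events B1->T, B3->T, B4->T, B3->T, B4->T, B3->T, B4->T, B3->T, B4->T, B3->T, B4->T, B3->T, B4->T, B3->F; covers B1=T, B3=T, B3=F, B4=T
input #10 (t=15, u=5): events B1->F, B2->T, B3->T, B4->T, B3->T, B4->T, B3->T, B4->T, B3->T, B4->T, B3->T, B4->T, B3->T, B4->T, ...; covers B1=F, B2=T, B3=T, B3=F, B4=T
union over the pool: B1=T, B1=F, B2=T, B2=F, B3=T, B3=F, B4=T, B4=F
uncovered (0 of 8): none
Answer: 0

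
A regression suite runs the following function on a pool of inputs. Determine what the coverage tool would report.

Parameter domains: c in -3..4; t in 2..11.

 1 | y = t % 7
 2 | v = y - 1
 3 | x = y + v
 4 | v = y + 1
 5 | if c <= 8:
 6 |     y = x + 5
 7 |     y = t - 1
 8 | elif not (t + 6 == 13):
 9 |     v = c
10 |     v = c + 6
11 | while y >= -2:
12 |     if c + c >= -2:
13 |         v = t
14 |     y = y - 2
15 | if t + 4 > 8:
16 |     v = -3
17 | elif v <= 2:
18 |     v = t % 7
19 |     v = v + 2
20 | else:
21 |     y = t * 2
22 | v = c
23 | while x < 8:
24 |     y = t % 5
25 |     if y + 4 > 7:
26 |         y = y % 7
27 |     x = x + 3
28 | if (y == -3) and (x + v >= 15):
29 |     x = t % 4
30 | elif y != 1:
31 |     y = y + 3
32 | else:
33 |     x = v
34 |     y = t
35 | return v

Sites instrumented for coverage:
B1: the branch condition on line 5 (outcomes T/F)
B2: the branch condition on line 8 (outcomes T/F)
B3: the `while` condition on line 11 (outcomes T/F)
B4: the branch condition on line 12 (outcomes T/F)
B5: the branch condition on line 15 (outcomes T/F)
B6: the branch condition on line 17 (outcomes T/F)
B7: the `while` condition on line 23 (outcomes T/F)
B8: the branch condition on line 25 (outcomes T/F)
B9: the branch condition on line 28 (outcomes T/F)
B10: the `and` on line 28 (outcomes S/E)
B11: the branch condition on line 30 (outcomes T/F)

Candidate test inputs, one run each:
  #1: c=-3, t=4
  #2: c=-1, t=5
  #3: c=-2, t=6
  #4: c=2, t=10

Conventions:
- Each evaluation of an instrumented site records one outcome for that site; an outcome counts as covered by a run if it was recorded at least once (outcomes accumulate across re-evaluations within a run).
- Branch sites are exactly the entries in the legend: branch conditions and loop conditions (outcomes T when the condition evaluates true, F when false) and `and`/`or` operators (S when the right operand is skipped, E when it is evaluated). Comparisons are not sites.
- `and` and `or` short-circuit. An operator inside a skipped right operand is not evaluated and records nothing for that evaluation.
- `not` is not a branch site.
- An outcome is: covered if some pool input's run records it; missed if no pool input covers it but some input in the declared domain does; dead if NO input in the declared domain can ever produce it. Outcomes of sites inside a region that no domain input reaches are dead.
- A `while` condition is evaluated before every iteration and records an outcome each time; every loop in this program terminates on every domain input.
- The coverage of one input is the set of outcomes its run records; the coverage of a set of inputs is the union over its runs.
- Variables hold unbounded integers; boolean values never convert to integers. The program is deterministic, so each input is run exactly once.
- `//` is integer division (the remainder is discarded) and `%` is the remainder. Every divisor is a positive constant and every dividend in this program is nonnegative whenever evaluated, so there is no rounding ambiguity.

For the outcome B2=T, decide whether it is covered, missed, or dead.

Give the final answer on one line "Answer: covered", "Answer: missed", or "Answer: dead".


no pool input records B2=T
checking all 80 inputs in the declared domain: B2=T is never recorded -> dead
Answer: dead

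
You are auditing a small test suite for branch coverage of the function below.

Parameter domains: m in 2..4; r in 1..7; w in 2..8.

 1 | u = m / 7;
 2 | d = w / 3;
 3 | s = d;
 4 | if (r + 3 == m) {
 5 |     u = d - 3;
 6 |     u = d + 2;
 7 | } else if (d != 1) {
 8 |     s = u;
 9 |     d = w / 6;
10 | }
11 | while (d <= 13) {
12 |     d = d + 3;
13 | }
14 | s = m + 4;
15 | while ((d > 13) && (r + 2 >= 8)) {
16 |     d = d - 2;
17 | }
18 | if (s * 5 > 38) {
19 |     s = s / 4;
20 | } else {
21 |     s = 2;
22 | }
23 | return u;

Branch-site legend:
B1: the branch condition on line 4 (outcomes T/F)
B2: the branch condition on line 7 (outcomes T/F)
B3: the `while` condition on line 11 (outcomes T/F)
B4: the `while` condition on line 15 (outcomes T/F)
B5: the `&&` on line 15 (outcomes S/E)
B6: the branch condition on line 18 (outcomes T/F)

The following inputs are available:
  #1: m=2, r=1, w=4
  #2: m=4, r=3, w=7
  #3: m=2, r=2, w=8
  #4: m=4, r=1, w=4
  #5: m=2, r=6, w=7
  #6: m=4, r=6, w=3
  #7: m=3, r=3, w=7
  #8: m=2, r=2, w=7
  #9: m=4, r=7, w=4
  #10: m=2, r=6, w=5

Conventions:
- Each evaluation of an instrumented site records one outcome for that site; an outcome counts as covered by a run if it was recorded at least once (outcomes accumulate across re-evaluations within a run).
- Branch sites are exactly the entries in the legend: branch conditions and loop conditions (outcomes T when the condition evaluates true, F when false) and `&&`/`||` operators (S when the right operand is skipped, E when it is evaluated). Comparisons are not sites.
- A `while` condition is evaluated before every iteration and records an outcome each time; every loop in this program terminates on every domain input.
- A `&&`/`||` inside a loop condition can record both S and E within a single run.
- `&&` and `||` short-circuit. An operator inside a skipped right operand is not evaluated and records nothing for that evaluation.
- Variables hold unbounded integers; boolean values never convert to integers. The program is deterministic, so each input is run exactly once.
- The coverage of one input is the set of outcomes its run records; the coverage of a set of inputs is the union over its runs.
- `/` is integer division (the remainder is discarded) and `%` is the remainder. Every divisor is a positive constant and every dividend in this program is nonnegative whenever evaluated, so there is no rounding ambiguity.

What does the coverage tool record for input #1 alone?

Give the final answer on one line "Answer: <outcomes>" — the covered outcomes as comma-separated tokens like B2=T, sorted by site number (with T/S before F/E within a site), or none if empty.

Tracing the run of input #1 (m=2, r=1, w=4):
  B1->F, B2->F, B3->T, B3->T, B3->T, B3->T, B3->T, B3->F, B5->E, B4->F
  B6->F
distinct outcomes covered: B1=F, B2=F, B3=T, B3=F, B4=F, B5=E, B6=F

Answer: B1=F, B2=F, B3=T, B3=F, B4=F, B5=E, B6=F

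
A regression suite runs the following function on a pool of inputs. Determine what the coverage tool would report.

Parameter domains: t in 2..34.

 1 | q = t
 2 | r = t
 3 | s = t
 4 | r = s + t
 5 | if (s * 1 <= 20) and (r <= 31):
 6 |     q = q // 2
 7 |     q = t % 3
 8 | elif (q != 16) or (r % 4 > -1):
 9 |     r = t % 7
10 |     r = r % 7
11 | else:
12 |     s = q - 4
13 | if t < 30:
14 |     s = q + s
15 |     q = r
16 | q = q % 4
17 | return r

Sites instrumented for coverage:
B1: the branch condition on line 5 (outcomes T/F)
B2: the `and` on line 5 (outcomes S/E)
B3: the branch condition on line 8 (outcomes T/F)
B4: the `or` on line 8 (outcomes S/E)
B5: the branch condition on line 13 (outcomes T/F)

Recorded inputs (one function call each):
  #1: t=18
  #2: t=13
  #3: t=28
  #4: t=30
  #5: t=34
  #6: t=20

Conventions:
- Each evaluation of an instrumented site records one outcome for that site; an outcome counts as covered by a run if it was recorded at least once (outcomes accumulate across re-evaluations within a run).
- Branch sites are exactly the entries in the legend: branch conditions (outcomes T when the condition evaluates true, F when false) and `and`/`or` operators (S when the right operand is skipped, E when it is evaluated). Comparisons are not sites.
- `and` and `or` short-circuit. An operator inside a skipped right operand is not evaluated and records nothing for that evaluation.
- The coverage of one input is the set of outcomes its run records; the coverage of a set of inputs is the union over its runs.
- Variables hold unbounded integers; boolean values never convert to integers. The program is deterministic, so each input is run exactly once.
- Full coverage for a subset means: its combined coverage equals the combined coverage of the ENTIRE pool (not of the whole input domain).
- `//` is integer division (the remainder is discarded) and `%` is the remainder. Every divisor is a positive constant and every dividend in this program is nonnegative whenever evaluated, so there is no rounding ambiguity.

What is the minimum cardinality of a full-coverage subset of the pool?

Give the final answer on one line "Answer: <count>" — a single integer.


test 1 (t=18) fires B2->E, B1->F, B4->S, B3->T, B5->T; hits B1=F, B2=E, B3=T, B4=S, B5=T
test 2 (t=13) fires B2->E, B1->T, B5->T; hits B1=T, B2=E, B5=T
test 3 (t=28) fires B2->S, B1->F, B4->S, B3->T, B5->T; hits B1=F, B2=S, B3=T, B4=S, B5=T
test 4 (t=30) fires B2->S, B1->F, B4->S, B3->T, B5->F; hits B1=F, B2=S, B3=T, B4=S, B5=F
test 5 (t=34) fires B2->S, B1->F, B4->S, B3->T, B5->F; hits B1=F, B2=S, B3=T, B4=S, B5=F
test 6 (t=20) fires B2->E, B1->F, B4->S, B3->T, B5->T; hits B1=F, B2=E, B3=T, B4=S, B5=T
pool-wide coverage (8 outcomes): B1=T, B1=F, B2=S, B2=E, B3=T, B4=S, B5=T, B5=F
size 1 is not enough: best union over all size-1 subsets is 5/8
inputs {2, 4} (size 2) cover everything; no size-2 subset with a lexicographically smaller index list covers all 8
Answer: 2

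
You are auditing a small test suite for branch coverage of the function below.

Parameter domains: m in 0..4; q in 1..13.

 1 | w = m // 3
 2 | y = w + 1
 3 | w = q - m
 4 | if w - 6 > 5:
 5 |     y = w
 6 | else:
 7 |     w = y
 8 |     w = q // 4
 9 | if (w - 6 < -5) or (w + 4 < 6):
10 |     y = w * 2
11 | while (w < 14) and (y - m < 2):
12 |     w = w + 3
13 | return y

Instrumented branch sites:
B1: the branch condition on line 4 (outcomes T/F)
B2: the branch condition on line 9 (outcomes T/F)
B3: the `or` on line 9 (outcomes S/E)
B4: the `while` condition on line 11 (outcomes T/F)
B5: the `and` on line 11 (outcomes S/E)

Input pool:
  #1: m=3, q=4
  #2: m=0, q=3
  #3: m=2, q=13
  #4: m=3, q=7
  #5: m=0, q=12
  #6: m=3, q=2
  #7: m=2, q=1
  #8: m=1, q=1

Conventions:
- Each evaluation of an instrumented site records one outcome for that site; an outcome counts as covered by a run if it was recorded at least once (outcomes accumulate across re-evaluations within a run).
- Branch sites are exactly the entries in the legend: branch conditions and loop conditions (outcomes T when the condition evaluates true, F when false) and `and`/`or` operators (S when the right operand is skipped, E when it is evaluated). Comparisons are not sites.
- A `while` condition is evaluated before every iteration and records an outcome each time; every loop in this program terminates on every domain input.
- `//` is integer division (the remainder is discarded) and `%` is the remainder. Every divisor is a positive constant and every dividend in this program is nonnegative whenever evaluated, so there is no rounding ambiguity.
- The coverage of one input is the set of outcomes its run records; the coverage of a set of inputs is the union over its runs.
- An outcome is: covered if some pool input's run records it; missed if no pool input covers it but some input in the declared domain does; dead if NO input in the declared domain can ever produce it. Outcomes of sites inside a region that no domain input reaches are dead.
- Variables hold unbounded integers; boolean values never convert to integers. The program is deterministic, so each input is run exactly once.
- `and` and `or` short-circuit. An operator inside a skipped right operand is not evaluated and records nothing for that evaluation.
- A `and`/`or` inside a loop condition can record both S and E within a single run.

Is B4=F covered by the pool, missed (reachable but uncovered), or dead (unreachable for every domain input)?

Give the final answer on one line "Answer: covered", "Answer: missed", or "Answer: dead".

B4=F is recorded by pool input(s) 1, 2, 3, 4, 5, 6, 7, 8 -> covered

Answer: covered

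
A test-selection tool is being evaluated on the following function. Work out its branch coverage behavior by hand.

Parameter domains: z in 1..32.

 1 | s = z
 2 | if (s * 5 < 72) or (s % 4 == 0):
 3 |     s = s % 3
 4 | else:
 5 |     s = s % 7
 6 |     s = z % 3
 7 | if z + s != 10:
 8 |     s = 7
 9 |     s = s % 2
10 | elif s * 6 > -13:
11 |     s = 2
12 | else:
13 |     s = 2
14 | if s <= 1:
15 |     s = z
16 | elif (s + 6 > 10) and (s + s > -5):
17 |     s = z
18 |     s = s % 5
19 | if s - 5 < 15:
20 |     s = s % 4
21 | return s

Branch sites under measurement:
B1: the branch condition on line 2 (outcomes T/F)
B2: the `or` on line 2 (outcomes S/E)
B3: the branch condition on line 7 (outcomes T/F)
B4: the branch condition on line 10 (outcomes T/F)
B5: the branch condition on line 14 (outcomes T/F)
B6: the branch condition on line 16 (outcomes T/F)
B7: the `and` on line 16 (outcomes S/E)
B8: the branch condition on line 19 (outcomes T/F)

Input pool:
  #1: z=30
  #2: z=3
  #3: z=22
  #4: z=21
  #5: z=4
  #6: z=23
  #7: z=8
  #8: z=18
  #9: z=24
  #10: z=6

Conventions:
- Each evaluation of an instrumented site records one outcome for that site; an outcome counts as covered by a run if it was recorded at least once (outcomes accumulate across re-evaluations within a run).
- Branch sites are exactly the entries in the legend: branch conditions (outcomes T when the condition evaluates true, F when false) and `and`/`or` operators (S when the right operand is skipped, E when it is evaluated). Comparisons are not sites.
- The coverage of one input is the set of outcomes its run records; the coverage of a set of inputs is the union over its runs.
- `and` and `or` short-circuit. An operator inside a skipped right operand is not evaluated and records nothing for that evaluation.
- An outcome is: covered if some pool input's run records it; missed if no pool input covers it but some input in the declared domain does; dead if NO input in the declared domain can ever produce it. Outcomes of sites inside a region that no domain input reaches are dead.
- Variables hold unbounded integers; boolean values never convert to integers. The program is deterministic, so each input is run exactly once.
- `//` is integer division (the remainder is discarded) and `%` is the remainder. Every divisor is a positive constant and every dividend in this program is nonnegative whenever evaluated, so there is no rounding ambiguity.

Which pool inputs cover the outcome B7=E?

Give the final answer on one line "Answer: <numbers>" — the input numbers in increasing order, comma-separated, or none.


input #1 (z=30): never hits B7=E
input #2 (z=3): never hits B7=E
input #3 (z=22): never hits B7=E
input #4 (z=21): never hits B7=E
input #5 (z=4): never hits B7=E
input #6 (z=23): never hits B7=E
input #7 (z=8): never hits B7=E
input #8 (z=18): never hits B7=E
input #9 (z=24): never hits B7=E
input #10 (z=6): never hits B7=E
Answer: none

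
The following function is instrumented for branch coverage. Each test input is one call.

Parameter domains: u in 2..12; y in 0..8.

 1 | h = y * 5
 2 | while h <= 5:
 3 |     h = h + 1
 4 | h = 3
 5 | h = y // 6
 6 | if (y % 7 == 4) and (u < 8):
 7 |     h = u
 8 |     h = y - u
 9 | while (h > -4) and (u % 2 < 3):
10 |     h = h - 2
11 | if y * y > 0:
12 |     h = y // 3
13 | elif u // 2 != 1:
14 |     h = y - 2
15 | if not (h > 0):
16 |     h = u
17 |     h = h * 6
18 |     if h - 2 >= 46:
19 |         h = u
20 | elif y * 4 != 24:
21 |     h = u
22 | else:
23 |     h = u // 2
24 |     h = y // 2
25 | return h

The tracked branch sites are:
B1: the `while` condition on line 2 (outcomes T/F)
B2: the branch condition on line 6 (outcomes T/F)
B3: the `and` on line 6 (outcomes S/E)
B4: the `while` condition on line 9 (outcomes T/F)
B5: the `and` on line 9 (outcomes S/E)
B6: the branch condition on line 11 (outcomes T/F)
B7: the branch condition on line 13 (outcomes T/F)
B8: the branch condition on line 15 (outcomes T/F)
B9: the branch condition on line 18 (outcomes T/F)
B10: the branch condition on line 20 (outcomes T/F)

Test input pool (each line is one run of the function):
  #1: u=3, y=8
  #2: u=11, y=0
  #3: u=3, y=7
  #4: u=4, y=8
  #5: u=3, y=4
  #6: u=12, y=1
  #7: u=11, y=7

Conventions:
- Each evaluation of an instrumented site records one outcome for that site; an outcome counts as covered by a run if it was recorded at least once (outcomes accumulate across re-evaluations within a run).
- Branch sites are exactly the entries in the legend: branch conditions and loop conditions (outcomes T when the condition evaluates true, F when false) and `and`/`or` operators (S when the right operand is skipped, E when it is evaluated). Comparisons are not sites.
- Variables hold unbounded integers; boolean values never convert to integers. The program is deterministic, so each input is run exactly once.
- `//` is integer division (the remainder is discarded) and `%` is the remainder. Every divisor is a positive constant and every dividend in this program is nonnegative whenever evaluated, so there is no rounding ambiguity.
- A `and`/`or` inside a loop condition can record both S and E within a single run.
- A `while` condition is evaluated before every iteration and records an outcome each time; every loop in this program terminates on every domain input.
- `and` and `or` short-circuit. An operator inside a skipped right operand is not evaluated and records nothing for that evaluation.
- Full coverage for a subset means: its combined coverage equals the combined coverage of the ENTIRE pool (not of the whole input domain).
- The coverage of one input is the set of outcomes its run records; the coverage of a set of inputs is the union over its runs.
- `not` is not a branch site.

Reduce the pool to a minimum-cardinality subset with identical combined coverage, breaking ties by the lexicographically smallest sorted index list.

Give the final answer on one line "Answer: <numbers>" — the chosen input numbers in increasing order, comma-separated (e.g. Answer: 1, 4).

test 1 (u=3, y=8) hits B1=F, B2=F, B3=S, B4=T, B4=F, B5=S, B5=E, B6=T, B8=F, B10=T
test 2 (u=11, y=0) hits B1=T, B1=F, B2=F, B3=S, B4=T, B4=F, B5=S, B5=E, B6=F, B7=T, B8=T, B9=T
test 3 (u=3, y=7) hits B1=F, B2=F, B3=S, B4=T, B4=F, B5=S, B5=E, B6=T, B8=F, B10=T
test 4 (u=4, y=8) hits B1=F, B2=F, B3=S, B4=T, B4=F, B5=S, B5=E, B6=T, B8=F, B10=T
test 5 (u=3, y=4) hits B1=F, B2=T, B3=E, B4=T, B4=F, B5=S, B5=E, B6=T, B8=F, B10=T
test 6 (u=12, y=1) hits B1=T, B1=F, B2=F, B3=S, B4=T, B4=F, B5=S, B5=E, B6=T, B8=T, B9=T
test 7 (u=11, y=7) hits B1=F, B2=F, B3=S, B4=T, B4=F, B5=S, B5=E, B6=T, B8=F, B10=T
union over all inputs: B1=T, B1=F, B2=T, B2=F, B3=S, B3=E, B4=T, B4=F, B5=S, B5=E, B6=T, B6=F, B7=T, B8=T, B8=F, B9=T, B10=T (17 outcomes)
every size-1 subset falls short of the 17 outcomes (best: 12/17)
the canonical winner is {2, 5}: size 2, full 17-outcome coverage, earliest index list among size-2 covers

Answer: 2, 5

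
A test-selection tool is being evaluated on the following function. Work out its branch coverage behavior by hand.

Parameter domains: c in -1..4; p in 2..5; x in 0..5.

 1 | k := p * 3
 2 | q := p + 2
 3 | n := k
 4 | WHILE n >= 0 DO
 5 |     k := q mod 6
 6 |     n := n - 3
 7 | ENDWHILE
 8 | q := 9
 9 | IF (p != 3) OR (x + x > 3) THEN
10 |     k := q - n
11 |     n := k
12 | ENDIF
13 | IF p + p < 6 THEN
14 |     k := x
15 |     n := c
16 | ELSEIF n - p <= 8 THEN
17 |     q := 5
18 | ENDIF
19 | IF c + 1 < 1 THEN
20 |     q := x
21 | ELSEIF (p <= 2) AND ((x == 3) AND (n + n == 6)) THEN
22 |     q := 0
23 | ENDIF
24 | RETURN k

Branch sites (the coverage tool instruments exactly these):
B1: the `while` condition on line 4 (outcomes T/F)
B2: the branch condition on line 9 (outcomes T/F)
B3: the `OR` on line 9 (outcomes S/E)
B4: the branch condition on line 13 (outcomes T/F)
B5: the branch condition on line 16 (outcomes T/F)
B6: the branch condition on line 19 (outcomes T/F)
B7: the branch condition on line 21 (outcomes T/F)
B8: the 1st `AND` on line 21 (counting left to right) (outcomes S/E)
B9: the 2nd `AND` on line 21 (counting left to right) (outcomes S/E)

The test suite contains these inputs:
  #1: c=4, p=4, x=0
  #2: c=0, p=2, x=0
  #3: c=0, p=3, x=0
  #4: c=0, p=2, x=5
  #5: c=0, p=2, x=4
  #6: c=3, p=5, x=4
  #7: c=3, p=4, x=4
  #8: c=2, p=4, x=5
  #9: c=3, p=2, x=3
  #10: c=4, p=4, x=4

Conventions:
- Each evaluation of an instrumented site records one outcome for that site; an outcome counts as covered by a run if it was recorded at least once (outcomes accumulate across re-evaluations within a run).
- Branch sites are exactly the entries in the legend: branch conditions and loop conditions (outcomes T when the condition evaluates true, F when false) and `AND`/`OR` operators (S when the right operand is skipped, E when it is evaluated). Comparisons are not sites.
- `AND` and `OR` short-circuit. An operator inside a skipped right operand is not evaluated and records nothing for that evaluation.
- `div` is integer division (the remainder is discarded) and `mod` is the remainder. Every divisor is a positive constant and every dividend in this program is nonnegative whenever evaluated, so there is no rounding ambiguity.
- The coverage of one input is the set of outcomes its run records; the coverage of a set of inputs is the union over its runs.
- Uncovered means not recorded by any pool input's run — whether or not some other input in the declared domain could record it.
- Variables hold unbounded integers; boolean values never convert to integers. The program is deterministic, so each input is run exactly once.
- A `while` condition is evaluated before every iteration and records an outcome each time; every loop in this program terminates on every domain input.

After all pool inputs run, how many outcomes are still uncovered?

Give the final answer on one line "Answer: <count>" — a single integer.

input #1, c=4, p=4, x=0: events B1->T, B1->T, B1->T, B1->T, B1->T, B1->F, B3->S, B2->T, B4->F, B5->T, B6->F, B8->S, B7->F; outcomes B1=T, B1=F, B2=T, B3=S, B4=F, B5=T, B6=F, B7=F, B8=S
input #2, c=0, p=2, x=0: events B1->T, B1->T, B1->T, B1->F, B3->S, B2->T, B4->T, B6->F, B8->E, B9->S, B7->F; outcomes B1=T, B1=F, B2=T, B3=S, B4=T, B6=F, B7=F, B8=E, B9=S
input #3, c=0, p=3, x=0: events B1->T, B1->T, B1->T, B1->T, B1->F, B3->E, B2->F, B4->F, B5->T, B6->F, B8->S, B7->F; outcomes B1=T, B1=F, B2=F, B3=E, B4=F, B5=T, B6=F, B7=F, B8=S
input #4, c=0, p=2, x=5: events B1->T, B1->T, B1->T, B1->F, B3->S, B2->T, B4->T, B6->F, B8->E, B9->S, B7->F; outcomes B1=T, B1=F, B2=T, B3=S, B4=T, B6=F, B7=F, B8=E, B9=S
input #5, c=0, p=2, x=4: events B1->T, B1->T, B1->T, B1->F, B3->S, B2->T, B4->T, B6->F, B8->E, B9->S, B7->F; outcomes B1=T, B1=F, B2=T, B3=S, B4=T, B6=F, B7=F, B8=E, B9=S
input #6, c=3, p=5, x=4: events B1->T, B1->T, B1->T, B1->T, B1->T, B1->T, B1->F, B3->S, B2->T, B4->F, B5->T, B6->F, B8->S, B7->F; outcomes B1=T, B1=F, B2=T, B3=S, B4=F, B5=T, B6=F, B7=F, B8=S
input #7, c=3, p=4, x=4: events B1->T, B1->T, B1->T, B1->T, B1->T, B1->F, B3->S, B2->T, B4->F, B5->T, B6->F, B8->S, B7->F; outcomes B1=T, B1=F, B2=T, B3=S, B4=F, B5=T, B6=F, B7=F, B8=S
input #8, c=2, p=4, x=5: events B1->T, B1->T, B1->T, B1->T, B1->T, B1->F, B3->S, B2->T, B4->F, B5->T, B6->F, B8->S, B7->F; outcomes B1=T, B1=F, B2=T, B3=S, B4=F, B5=T, B6=F, B7=F, B8=S
input #9, c=3, p=2, x=3: events B1->T, B1->T, B1->T, B1->F, B3->S, B2->T, B4->T, B6->F, B8->E, B9->E, B7->T; outcomes B1=T, B1=F, B2=T, B3=S, B4=T, B6=F, B7=T, B8=E, B9=E
input #10, c=4, p=4, x=4: events B1->T, B1->T, B1->T, B1->T, B1->T, B1->F, B3->S, B2->T, B4->F, B5->T, B6->F, B8->S, B7->F; outcomes B1=T, B1=F, B2=T, B3=S, B4=F, B5=T, B6=F, B7=F, B8=S
union over the pool: B1=T, B1=F, B2=T, B2=F, B3=S, B3=E, B4=T, B4=F, B5=T, B6=F, B7=T, B7=F, B8=S, B8=E, B9=S, B9=E
uncovered (2 of 18): B5=F, B6=T

Answer: 2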